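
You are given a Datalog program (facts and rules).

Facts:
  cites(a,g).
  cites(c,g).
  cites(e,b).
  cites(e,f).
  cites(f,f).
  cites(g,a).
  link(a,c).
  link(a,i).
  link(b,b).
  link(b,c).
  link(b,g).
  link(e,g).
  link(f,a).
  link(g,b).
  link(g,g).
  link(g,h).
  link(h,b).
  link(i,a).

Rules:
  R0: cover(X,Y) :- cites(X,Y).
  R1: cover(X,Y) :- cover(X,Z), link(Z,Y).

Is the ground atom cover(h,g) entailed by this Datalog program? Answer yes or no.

round 1: derive cover(a,g) via R0 from cites(a,g)
round 1: derive cover(c,g) via R0 from cites(c,g)
round 1: derive cover(e,b) via R0 from cites(e,b)
round 1: derive cover(e,f) via R0 from cites(e,f)
round 1: derive cover(f,f) via R0 from cites(f,f)
round 1: derive cover(g,a) via R0 from cites(g,a)
round 2: derive cover(a,b) via R1 from cover(a,g), link(g,b)
round 2: derive cover(a,h) via R1 from cover(a,g), link(g,h)
round 2: derive cover(c,b) via R1 from cover(c,g), link(g,b)
round 2: derive cover(c,h) via R1 from cover(c,g), link(g,h)
round 2: derive cover(e,a) via R1 from cover(e,f), link(f,a)
round 2: derive cover(e,c) via R1 from cover(e,b), link(b,c)
round 2: derive cover(e,g) via R1 from cover(e,b), link(b,g)
round 2: derive cover(f,a) via R1 from cover(f,f), link(f,a)
round 2: derive cover(g,c) via R1 from cover(g,a), link(a,c)
round 2: derive cover(g,i) via R1 from cover(g,a), link(a,i)
round 3: derive cover(a,c) via R1 from cover(a,b), link(b,c)
round 3: derive cover(c,c) via R1 from cover(c,b), link(b,c)
round 3: derive cover(e,h) via R1 from cover(e,g), link(g,h)
round 3: derive cover(e,i) via R1 from cover(e,a), link(a,i)
round 3: derive cover(f,c) via R1 from cover(f,a), link(a,c)
round 3: derive cover(f,i) via R1 from cover(f,a), link(a,i)

no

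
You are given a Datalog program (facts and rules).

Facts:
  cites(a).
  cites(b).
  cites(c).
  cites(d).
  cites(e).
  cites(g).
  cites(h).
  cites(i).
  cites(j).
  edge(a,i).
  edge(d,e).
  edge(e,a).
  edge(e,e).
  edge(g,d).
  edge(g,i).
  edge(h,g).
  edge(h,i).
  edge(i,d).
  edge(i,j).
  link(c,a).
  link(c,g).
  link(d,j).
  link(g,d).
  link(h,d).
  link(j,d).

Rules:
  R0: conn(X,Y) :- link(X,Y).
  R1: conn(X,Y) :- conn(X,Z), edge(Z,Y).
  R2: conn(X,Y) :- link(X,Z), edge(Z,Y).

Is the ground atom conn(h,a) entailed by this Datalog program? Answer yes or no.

round 1: derive conn(c,a) via R0 from link(c,a)
round 1: derive conn(c,g) via R0 from link(c,g)
round 1: derive conn(d,j) via R0 from link(d,j)
round 1: derive conn(g,d) via R0 from link(g,d)
round 1: derive conn(h,d) via R0 from link(h,d)
round 1: derive conn(j,d) via R0 from link(j,d)
round 1: derive conn(c,d) via R2 from link(c,g), edge(g,d)
round 1: derive conn(c,i) via R2 from link(c,a), edge(a,i)
round 1: derive conn(g,e) via R2 from link(g,d), edge(d,e)
round 1: derive conn(h,e) via R2 from link(h,d), edge(d,e)
round 1: derive conn(j,e) via R2 from link(j,d), edge(d,e)
round 2: derive conn(c,e) via R1 from conn(c,d), edge(d,e)
round 2: derive conn(c,j) via R1 from conn(c,i), edge(i,j)
round 2: derive conn(g,a) via R1 from conn(g,e), edge(e,a)
round 2: derive conn(h,a) via R1 from conn(h,e), edge(e,a)
round 2: derive conn(j,a) via R1 from conn(j,e), edge(e,a)
round 3: derive conn(g,i) via R1 from conn(g,a), edge(a,i)
round 3: derive conn(h,i) via R1 from conn(h,a), edge(a,i)
round 3: derive conn(j,i) via R1 from conn(j,a), edge(a,i)
round 4: derive conn(g,j) via R1 from conn(g,i), edge(i,j)
round 4: derive conn(h,j) via R1 from conn(h,i), edge(i,j)
round 4: derive conn(j,j) via R1 from conn(j,i), edge(i,j)

yes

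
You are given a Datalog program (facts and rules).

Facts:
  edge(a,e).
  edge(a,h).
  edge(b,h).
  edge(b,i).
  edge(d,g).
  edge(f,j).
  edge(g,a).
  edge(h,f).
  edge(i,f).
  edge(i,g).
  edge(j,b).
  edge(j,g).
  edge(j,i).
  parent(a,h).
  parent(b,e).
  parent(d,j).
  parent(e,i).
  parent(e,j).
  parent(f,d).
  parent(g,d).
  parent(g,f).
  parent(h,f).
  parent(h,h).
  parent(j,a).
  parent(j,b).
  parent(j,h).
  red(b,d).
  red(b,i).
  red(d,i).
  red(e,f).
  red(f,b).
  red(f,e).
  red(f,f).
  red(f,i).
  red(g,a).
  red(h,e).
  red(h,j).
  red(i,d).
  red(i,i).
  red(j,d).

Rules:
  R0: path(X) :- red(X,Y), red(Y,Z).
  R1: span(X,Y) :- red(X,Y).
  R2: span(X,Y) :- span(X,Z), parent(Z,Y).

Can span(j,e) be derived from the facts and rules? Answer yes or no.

round 1: derive span(b,d) via R1 from red(b,d)
round 1: derive span(b,i) via R1 from red(b,i)
round 1: derive span(d,i) via R1 from red(d,i)
round 1: derive span(e,f) via R1 from red(e,f)
round 1: derive span(f,b) via R1 from red(f,b)
round 1: derive span(f,e) via R1 from red(f,e)
round 1: derive span(f,f) via R1 from red(f,f)
round 1: derive span(f,i) via R1 from red(f,i)
round 1: derive span(g,a) via R1 from red(g,a)
round 1: derive span(h,e) via R1 from red(h,e)
round 1: derive span(h,j) via R1 from red(h,j)
round 1: derive span(i,d) via R1 from red(i,d)
round 1: derive span(i,i) via R1 from red(i,i)
round 1: derive span(j,d) via R1 from red(j,d)
round 2: derive span(b,j) via R2 from span(b,d), parent(d,j)
round 2: derive span(e,d) via R2 from span(e,f), parent(f,d)
round 2: derive span(f,d) via R2 from span(f,f), parent(f,d)
round 2: derive span(f,j) via R2 from span(f,e), parent(e,j)
round 2: derive span(g,h) via R2 from span(g,a), parent(a,h)
round 2: derive span(h,a) via R2 from span(h,j), parent(j,a)
round 2: derive span(h,b) via R2 from span(h,j), parent(j,b)
round 2: derive span(h,h) via R2 from span(h,j), parent(j,h)
round 2: derive span(h,i) via R2 from span(h,e), parent(e,i)
round 2: derive span(i,j) via R2 from span(i,d), parent(d,j)
round 2: derive span(j,j) via R2 from span(j,d), parent(d,j)
round 3: derive span(b,a) via R2 from span(b,j), parent(j,a)
round 3: derive span(b,b) via R2 from span(b,j), parent(j,b)
round 3: derive span(b,h) via R2 from span(b,j), parent(j,h)
round 3: derive span(e,j) via R2 from span(e,d), parent(d,j)
round 3: derive span(f,a) via R2 from span(f,j), parent(j,a)
round 3: derive span(f,h) via R2 from span(f,j), parent(j,h)
round 3: derive span(g,f) via R2 from span(g,h), parent(h,f)
round 3: derive span(h,f) via R2 from span(h,h), parent(h,f)
round 3: derive span(i,a) via R2 from span(i,j), parent(j,a)
round 3: derive span(i,b) via R2 from span(i,j), parent(j,b)
round 3: derive span(i,h) via R2 from span(i,j), parent(j,h)
round 3: derive span(j,a) via R2 from span(j,j), parent(j,a)
round 3: derive span(j,b) via R2 from span(j,j), parent(j,b)
round 3: derive span(j,h) via R2 from span(j,j), parent(j,h)
round 4: derive span(b,e) via R2 from span(b,b), parent(b,e)
round 4: derive span(b,f) via R2 from span(b,h), parent(h,f)
round 4: derive span(e,a) via R2 from span(e,j), parent(j,a)
round 4: derive span(e,b) via R2 from span(e,j), parent(j,b)
round 4: derive span(e,h) via R2 from span(e,j), parent(j,h)
round 4: derive span(g,d) via R2 from span(g,f), parent(f,d)
round 4: derive span(h,d) via R2 from span(h,f), parent(f,d)
round 4: derive span(i,e) via R2 from span(i,b), parent(b,e)
round 4: derive span(i,f) via R2 from span(i,h), parent(h,f)
round 4: derive span(j,e) via R2 from span(j,b), parent(b,e)
round 4: derive span(j,f) via R2 from span(j,h), parent(h,f)
round 5: derive span(e,e) via R2 from span(e,b), parent(b,e)
round 5: derive span(g,j) via R2 from span(g,d), parent(d,j)
round 5: derive span(j,i) via R2 from span(j,e), parent(e,i)
round 6: derive span(e,i) via R2 from span(e,e), parent(e,i)
round 6: derive span(g,b) via R2 from span(g,j), parent(j,b)
round 7: derive span(g,e) via R2 from span(g,b), parent(b,e)
round 8: derive span(g,i) via R2 from span(g,e), parent(e,i)

yes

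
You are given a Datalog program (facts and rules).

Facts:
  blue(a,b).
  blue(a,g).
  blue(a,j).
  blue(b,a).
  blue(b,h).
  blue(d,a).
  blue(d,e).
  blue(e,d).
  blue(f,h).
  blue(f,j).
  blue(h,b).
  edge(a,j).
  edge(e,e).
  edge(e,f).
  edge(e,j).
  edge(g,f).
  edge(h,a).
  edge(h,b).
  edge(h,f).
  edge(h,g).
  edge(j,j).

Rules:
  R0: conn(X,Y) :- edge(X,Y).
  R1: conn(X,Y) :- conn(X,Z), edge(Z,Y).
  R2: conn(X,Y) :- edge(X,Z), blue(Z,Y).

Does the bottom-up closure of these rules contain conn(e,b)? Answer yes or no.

yes

round 1: derive conn(a,j) via R0 from edge(a,j)
round 1: derive conn(e,e) via R0 from edge(e,e)
round 1: derive conn(e,f) via R0 from edge(e,f)
round 1: derive conn(e,j) via R0 from edge(e,j)
round 1: derive conn(g,f) via R0 from edge(g,f)
round 1: derive conn(h,a) via R0 from edge(h,a)
round 1: derive conn(h,b) via R0 from edge(h,b)
round 1: derive conn(h,f) via R0 from edge(h,f)
round 1: derive conn(h,g) via R0 from edge(h,g)
round 1: derive conn(j,j) via R0 from edge(j,j)
round 1: derive conn(e,d) via R2 from edge(e,e), blue(e,d)
round 1: derive conn(e,h) via R2 from edge(e,f), blue(f,h)
round 1: derive conn(g,h) via R2 from edge(g,f), blue(f,h)
round 1: derive conn(g,j) via R2 from edge(g,f), blue(f,j)
round 1: derive conn(h,h) via R2 from edge(h,b), blue(b,h)
round 1: derive conn(h,j) via R2 from edge(h,a), blue(a,j)
round 2: derive conn(e,a) via R1 from conn(e,h), edge(h,a)
round 2: derive conn(e,b) via R1 from conn(e,h), edge(h,b)
round 2: derive conn(e,g) via R1 from conn(e,h), edge(h,g)
round 2: derive conn(g,a) via R1 from conn(g,h), edge(h,a)
round 2: derive conn(g,b) via R1 from conn(g,h), edge(h,b)
round 2: derive conn(g,g) via R1 from conn(g,h), edge(h,g)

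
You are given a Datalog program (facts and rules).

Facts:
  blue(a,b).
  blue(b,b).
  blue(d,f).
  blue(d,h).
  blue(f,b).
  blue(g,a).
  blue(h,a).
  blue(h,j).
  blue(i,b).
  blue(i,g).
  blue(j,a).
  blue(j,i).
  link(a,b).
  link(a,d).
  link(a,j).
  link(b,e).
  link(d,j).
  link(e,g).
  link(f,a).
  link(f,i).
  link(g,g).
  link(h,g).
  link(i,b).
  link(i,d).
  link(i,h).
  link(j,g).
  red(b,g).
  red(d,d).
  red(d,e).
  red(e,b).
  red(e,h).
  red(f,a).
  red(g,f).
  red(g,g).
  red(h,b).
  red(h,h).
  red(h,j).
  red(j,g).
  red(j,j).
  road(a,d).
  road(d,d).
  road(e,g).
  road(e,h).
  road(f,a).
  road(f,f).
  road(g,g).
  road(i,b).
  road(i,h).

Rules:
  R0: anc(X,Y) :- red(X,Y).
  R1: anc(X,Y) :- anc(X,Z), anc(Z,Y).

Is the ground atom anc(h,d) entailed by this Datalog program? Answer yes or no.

round 1: derive anc(b,g) via R0 from red(b,g)
round 1: derive anc(d,d) via R0 from red(d,d)
round 1: derive anc(d,e) via R0 from red(d,e)
round 1: derive anc(e,b) via R0 from red(e,b)
round 1: derive anc(e,h) via R0 from red(e,h)
round 1: derive anc(f,a) via R0 from red(f,a)
round 1: derive anc(g,f) via R0 from red(g,f)
round 1: derive anc(g,g) via R0 from red(g,g)
round 1: derive anc(h,b) via R0 from red(h,b)
round 1: derive anc(h,h) via R0 from red(h,h)
round 1: derive anc(h,j) via R0 from red(h,j)
round 1: derive anc(j,g) via R0 from red(j,g)
round 1: derive anc(j,j) via R0 from red(j,j)
round 2: derive anc(b,f) via R1 from anc(b,g), anc(g,f)
round 2: derive anc(d,b) via R1 from anc(d,e), anc(e,b)
round 2: derive anc(d,h) via R1 from anc(d,e), anc(e,h)
round 2: derive anc(e,g) via R1 from anc(e,b), anc(b,g)
round 2: derive anc(e,j) via R1 from anc(e,h), anc(h,j)
round 2: derive anc(g,a) via R1 from anc(g,f), anc(f,a)
round 2: derive anc(h,g) via R1 from anc(h,b), anc(b,g)
round 2: derive anc(j,f) via R1 from anc(j,g), anc(g,f)
round 3: derive anc(b,a) via R1 from anc(b,f), anc(f,a)
round 3: derive anc(d,f) via R1 from anc(d,b), anc(b,f)
round 3: derive anc(d,g) via R1 from anc(d,b), anc(b,g)
round 3: derive anc(d,j) via R1 from anc(d,e), anc(e,j)
round 3: derive anc(e,a) via R1 from anc(e,g), anc(g,a)
round 3: derive anc(e,f) via R1 from anc(e,b), anc(b,f)
round 3: derive anc(h,a) via R1 from anc(h,g), anc(g,a)
round 3: derive anc(h,f) via R1 from anc(h,b), anc(b,f)
round 3: derive anc(j,a) via R1 from anc(j,f), anc(f,a)
round 4: derive anc(d,a) via R1 from anc(d,b), anc(b,a)

no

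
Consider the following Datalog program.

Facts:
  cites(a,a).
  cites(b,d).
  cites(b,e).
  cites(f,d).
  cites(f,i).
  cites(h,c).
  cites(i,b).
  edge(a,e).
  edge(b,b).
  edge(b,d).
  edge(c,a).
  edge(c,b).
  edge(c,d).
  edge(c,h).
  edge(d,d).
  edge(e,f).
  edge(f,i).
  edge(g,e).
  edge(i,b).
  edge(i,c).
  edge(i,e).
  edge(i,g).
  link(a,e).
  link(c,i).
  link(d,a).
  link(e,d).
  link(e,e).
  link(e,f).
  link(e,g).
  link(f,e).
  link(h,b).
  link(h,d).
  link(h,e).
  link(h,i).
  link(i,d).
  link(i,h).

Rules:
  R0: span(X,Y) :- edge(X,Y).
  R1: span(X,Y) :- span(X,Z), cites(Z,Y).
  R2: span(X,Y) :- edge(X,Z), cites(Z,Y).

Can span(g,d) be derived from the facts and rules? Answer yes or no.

round 1: derive span(a,e) via R0 from edge(a,e)
round 1: derive span(b,b) via R0 from edge(b,b)
round 1: derive span(b,d) via R0 from edge(b,d)
round 1: derive span(c,a) via R0 from edge(c,a)
round 1: derive span(c,b) via R0 from edge(c,b)
round 1: derive span(c,d) via R0 from edge(c,d)
round 1: derive span(c,h) via R0 from edge(c,h)
round 1: derive span(d,d) via R0 from edge(d,d)
round 1: derive span(e,f) via R0 from edge(e,f)
round 1: derive span(f,i) via R0 from edge(f,i)
round 1: derive span(g,e) via R0 from edge(g,e)
round 1: derive span(i,b) via R0 from edge(i,b)
round 1: derive span(i,c) via R0 from edge(i,c)
round 1: derive span(i,e) via R0 from edge(i,e)
round 1: derive span(i,g) via R0 from edge(i,g)
round 1: derive span(b,e) via R2 from edge(b,b), cites(b,e)
round 1: derive span(c,c) via R2 from edge(c,h), cites(h,c)
round 1: derive span(c,e) via R2 from edge(c,b), cites(b,e)
round 1: derive span(e,d) via R2 from edge(e,f), cites(f,d)
round 1: derive span(e,i) via R2 from edge(e,f), cites(f,i)
round 1: derive span(f,b) via R2 from edge(f,i), cites(i,b)
round 1: derive span(i,d) via R2 from edge(i,b), cites(b,d)
round 2: derive span(e,b) via R1 from span(e,i), cites(i,b)
round 2: derive span(f,d) via R1 from span(f,b), cites(b,d)
round 2: derive span(f,e) via R1 from span(f,b), cites(b,e)
round 3: derive span(e,e) via R1 from span(e,b), cites(b,e)

no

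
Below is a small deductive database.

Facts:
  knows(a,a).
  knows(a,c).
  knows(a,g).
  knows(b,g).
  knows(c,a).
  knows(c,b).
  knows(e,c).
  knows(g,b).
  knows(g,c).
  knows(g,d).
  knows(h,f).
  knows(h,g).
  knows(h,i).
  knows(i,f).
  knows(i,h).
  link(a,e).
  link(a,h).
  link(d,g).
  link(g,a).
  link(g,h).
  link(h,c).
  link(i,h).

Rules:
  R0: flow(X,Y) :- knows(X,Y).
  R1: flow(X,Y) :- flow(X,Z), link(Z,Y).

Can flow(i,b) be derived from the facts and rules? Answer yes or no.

no

round 1: derive flow(a,a) via R0 from knows(a,a)
round 1: derive flow(a,c) via R0 from knows(a,c)
round 1: derive flow(a,g) via R0 from knows(a,g)
round 1: derive flow(b,g) via R0 from knows(b,g)
round 1: derive flow(c,a) via R0 from knows(c,a)
round 1: derive flow(c,b) via R0 from knows(c,b)
round 1: derive flow(e,c) via R0 from knows(e,c)
round 1: derive flow(g,b) via R0 from knows(g,b)
round 1: derive flow(g,c) via R0 from knows(g,c)
round 1: derive flow(g,d) via R0 from knows(g,d)
round 1: derive flow(h,f) via R0 from knows(h,f)
round 1: derive flow(h,g) via R0 from knows(h,g)
round 1: derive flow(h,i) via R0 from knows(h,i)
round 1: derive flow(i,f) via R0 from knows(i,f)
round 1: derive flow(i,h) via R0 from knows(i,h)
round 2: derive flow(a,e) via R1 from flow(a,a), link(a,e)
round 2: derive flow(a,h) via R1 from flow(a,a), link(a,h)
round 2: derive flow(b,a) via R1 from flow(b,g), link(g,a)
round 2: derive flow(b,h) via R1 from flow(b,g), link(g,h)
round 2: derive flow(c,e) via R1 from flow(c,a), link(a,e)
round 2: derive flow(c,h) via R1 from flow(c,a), link(a,h)
round 2: derive flow(g,g) via R1 from flow(g,d), link(d,g)
round 2: derive flow(h,a) via R1 from flow(h,g), link(g,a)
round 2: derive flow(h,h) via R1 from flow(h,g), link(g,h)
round 2: derive flow(i,c) via R1 from flow(i,h), link(h,c)
round 3: derive flow(b,c) via R1 from flow(b,h), link(h,c)
round 3: derive flow(b,e) via R1 from flow(b,a), link(a,e)
round 3: derive flow(c,c) via R1 from flow(c,h), link(h,c)
round 3: derive flow(g,a) via R1 from flow(g,g), link(g,a)
round 3: derive flow(g,h) via R1 from flow(g,g), link(g,h)
round 3: derive flow(h,c) via R1 from flow(h,h), link(h,c)
round 3: derive flow(h,e) via R1 from flow(h,a), link(a,e)
round 4: derive flow(g,e) via R1 from flow(g,a), link(a,e)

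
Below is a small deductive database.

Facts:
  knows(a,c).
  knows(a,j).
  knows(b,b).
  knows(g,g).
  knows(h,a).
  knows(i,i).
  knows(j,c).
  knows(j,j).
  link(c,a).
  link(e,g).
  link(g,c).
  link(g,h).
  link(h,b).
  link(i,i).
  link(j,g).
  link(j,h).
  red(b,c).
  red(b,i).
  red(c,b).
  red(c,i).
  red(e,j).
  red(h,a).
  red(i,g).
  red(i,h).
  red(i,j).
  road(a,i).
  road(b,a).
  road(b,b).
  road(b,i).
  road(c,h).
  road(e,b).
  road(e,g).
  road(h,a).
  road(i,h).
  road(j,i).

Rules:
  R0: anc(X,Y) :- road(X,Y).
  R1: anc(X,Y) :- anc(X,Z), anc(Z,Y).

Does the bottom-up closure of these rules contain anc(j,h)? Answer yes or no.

round 1: derive anc(a,i) via R0 from road(a,i)
round 1: derive anc(b,a) via R0 from road(b,a)
round 1: derive anc(b,b) via R0 from road(b,b)
round 1: derive anc(b,i) via R0 from road(b,i)
round 1: derive anc(c,h) via R0 from road(c,h)
round 1: derive anc(e,b) via R0 from road(e,b)
round 1: derive anc(e,g) via R0 from road(e,g)
round 1: derive anc(h,a) via R0 from road(h,a)
round 1: derive anc(i,h) via R0 from road(i,h)
round 1: derive anc(j,i) via R0 from road(j,i)
round 2: derive anc(a,h) via R1 from anc(a,i), anc(i,h)
round 2: derive anc(b,h) via R1 from anc(b,i), anc(i,h)
round 2: derive anc(c,a) via R1 from anc(c,h), anc(h,a)
round 2: derive anc(e,a) via R1 from anc(e,b), anc(b,a)
round 2: derive anc(e,i) via R1 from anc(e,b), anc(b,i)
round 2: derive anc(h,i) via R1 from anc(h,a), anc(a,i)
round 2: derive anc(i,a) via R1 from anc(i,h), anc(h,a)
round 2: derive anc(j,h) via R1 from anc(j,i), anc(i,h)
round 3: derive anc(a,a) via R1 from anc(a,h), anc(h,a)
round 3: derive anc(c,i) via R1 from anc(c,a), anc(a,i)
round 3: derive anc(e,h) via R1 from anc(e,a), anc(a,h)
round 3: derive anc(h,h) via R1 from anc(h,a), anc(a,h)
round 3: derive anc(i,i) via R1 from anc(i,a), anc(a,i)
round 3: derive anc(j,a) via R1 from anc(j,h), anc(h,a)

yes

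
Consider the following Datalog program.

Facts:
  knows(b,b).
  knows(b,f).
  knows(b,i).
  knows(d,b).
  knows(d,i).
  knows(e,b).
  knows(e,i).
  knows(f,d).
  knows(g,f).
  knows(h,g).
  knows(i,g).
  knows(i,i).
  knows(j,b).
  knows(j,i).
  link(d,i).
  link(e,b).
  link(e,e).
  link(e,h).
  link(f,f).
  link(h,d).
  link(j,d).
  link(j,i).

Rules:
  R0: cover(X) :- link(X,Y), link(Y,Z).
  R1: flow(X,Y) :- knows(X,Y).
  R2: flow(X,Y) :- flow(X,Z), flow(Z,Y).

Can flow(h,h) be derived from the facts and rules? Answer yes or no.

no

round 1: derive flow(b,b) via R1 from knows(b,b)
round 1: derive flow(b,f) via R1 from knows(b,f)
round 1: derive flow(b,i) via R1 from knows(b,i)
round 1: derive flow(d,b) via R1 from knows(d,b)
round 1: derive flow(d,i) via R1 from knows(d,i)
round 1: derive flow(e,b) via R1 from knows(e,b)
round 1: derive flow(e,i) via R1 from knows(e,i)
round 1: derive flow(f,d) via R1 from knows(f,d)
round 1: derive flow(g,f) via R1 from knows(g,f)
round 1: derive flow(h,g) via R1 from knows(h,g)
round 1: derive flow(i,g) via R1 from knows(i,g)
round 1: derive flow(i,i) via R1 from knows(i,i)
round 1: derive flow(j,b) via R1 from knows(j,b)
round 1: derive flow(j,i) via R1 from knows(j,i)
round 2: derive flow(b,d) via R2 from flow(b,f), flow(f,d)
round 2: derive flow(b,g) via R2 from flow(b,i), flow(i,g)
round 2: derive flow(d,f) via R2 from flow(d,b), flow(b,f)
round 2: derive flow(d,g) via R2 from flow(d,i), flow(i,g)
round 2: derive flow(e,f) via R2 from flow(e,b), flow(b,f)
round 2: derive flow(e,g) via R2 from flow(e,i), flow(i,g)
round 2: derive flow(f,b) via R2 from flow(f,d), flow(d,b)
round 2: derive flow(f,i) via R2 from flow(f,d), flow(d,i)
round 2: derive flow(g,d) via R2 from flow(g,f), flow(f,d)
round 2: derive flow(h,f) via R2 from flow(h,g), flow(g,f)
round 2: derive flow(i,f) via R2 from flow(i,g), flow(g,f)
round 2: derive flow(j,f) via R2 from flow(j,b), flow(b,f)
round 2: derive flow(j,g) via R2 from flow(j,i), flow(i,g)
round 3: derive flow(d,d) via R2 from flow(d,b), flow(b,d)
round 3: derive flow(e,d) via R2 from flow(e,b), flow(b,d)
round 3: derive flow(f,f) via R2 from flow(f,b), flow(b,f)
round 3: derive flow(f,g) via R2 from flow(f,b), flow(b,g)
round 3: derive flow(g,b) via R2 from flow(g,d), flow(d,b)
round 3: derive flow(g,g) via R2 from flow(g,d), flow(d,g)
round 3: derive flow(g,i) via R2 from flow(g,d), flow(d,i)
round 3: derive flow(h,b) via R2 from flow(h,f), flow(f,b)
round 3: derive flow(h,d) via R2 from flow(h,f), flow(f,d)
round 3: derive flow(h,i) via R2 from flow(h,f), flow(f,i)
round 3: derive flow(i,b) via R2 from flow(i,f), flow(f,b)
round 3: derive flow(i,d) via R2 from flow(i,f), flow(f,d)
round 3: derive flow(j,d) via R2 from flow(j,b), flow(b,d)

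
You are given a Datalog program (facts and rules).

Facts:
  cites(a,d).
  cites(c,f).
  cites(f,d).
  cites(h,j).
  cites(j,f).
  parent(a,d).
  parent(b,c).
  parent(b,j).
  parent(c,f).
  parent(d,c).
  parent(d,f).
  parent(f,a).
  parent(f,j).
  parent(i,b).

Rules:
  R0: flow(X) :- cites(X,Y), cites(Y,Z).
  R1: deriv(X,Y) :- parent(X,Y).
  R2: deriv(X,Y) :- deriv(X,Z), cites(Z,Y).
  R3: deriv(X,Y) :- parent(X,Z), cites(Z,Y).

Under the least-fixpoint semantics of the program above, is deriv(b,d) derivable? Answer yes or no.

round 1: derive deriv(a,d) via R1 from parent(a,d)
round 1: derive deriv(b,c) via R1 from parent(b,c)
round 1: derive deriv(b,j) via R1 from parent(b,j)
round 1: derive deriv(c,f) via R1 from parent(c,f)
round 1: derive deriv(d,c) via R1 from parent(d,c)
round 1: derive deriv(d,f) via R1 from parent(d,f)
round 1: derive deriv(f,a) via R1 from parent(f,a)
round 1: derive deriv(f,j) via R1 from parent(f,j)
round 1: derive deriv(i,b) via R1 from parent(i,b)
round 1: derive deriv(b,f) via R3 from parent(b,c), cites(c,f)
round 1: derive deriv(c,d) via R3 from parent(c,f), cites(f,d)
round 1: derive deriv(d,d) via R3 from parent(d,f), cites(f,d)
round 1: derive deriv(f,d) via R3 from parent(f,a), cites(a,d)
round 1: derive deriv(f,f) via R3 from parent(f,j), cites(j,f)
round 2: derive deriv(b,d) via R2 from deriv(b,f), cites(f,d)

yes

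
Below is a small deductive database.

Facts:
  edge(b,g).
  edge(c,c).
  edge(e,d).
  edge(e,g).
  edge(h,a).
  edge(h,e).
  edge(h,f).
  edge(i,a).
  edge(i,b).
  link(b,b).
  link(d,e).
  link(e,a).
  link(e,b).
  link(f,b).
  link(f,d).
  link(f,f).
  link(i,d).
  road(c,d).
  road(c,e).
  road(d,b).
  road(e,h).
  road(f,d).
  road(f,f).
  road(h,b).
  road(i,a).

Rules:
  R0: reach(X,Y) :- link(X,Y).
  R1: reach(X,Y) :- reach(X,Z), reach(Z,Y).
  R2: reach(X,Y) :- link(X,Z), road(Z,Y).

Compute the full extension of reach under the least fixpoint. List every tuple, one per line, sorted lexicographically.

reach(b,b)
reach(d,a)
reach(d,b)
reach(d,e)
reach(d,h)
reach(e,a)
reach(e,b)
reach(f,a)
reach(f,b)
reach(f,d)
reach(f,e)
reach(f,f)
reach(f,h)
reach(i,a)
reach(i,b)
reach(i,d)
reach(i,e)
reach(i,h)

round 1: derive reach(b,b) via R0 from link(b,b)
round 1: derive reach(d,e) via R0 from link(d,e)
round 1: derive reach(e,a) via R0 from link(e,a)
round 1: derive reach(e,b) via R0 from link(e,b)
round 1: derive reach(f,b) via R0 from link(f,b)
round 1: derive reach(f,d) via R0 from link(f,d)
round 1: derive reach(f,f) via R0 from link(f,f)
round 1: derive reach(i,d) via R0 from link(i,d)
round 1: derive reach(d,h) via R2 from link(d,e), road(e,h)
round 1: derive reach(i,b) via R2 from link(i,d), road(d,b)
round 2: derive reach(d,a) via R1 from reach(d,e), reach(e,a)
round 2: derive reach(d,b) via R1 from reach(d,e), reach(e,b)
round 2: derive reach(f,e) via R1 from reach(f,d), reach(d,e)
round 2: derive reach(f,h) via R1 from reach(f,d), reach(d,h)
round 2: derive reach(i,e) via R1 from reach(i,d), reach(d,e)
round 2: derive reach(i,h) via R1 from reach(i,d), reach(d,h)
round 3: derive reach(f,a) via R1 from reach(f,d), reach(d,a)
round 3: derive reach(i,a) via R1 from reach(i,d), reach(d,a)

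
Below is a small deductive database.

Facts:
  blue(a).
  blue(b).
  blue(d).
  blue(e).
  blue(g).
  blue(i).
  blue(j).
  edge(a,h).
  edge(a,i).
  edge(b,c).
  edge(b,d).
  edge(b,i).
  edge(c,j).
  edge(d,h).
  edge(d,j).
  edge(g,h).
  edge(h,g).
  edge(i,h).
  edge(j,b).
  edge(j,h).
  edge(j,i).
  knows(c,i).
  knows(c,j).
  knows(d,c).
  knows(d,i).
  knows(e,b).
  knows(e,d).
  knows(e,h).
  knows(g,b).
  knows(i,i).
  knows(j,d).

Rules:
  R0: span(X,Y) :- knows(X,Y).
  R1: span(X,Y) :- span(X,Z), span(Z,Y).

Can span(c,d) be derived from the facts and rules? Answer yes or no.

round 1: derive span(c,i) via R0 from knows(c,i)
round 1: derive span(c,j) via R0 from knows(c,j)
round 1: derive span(d,c) via R0 from knows(d,c)
round 1: derive span(d,i) via R0 from knows(d,i)
round 1: derive span(e,b) via R0 from knows(e,b)
round 1: derive span(e,d) via R0 from knows(e,d)
round 1: derive span(e,h) via R0 from knows(e,h)
round 1: derive span(g,b) via R0 from knows(g,b)
round 1: derive span(i,i) via R0 from knows(i,i)
round 1: derive span(j,d) via R0 from knows(j,d)
round 2: derive span(c,d) via R1 from span(c,j), span(j,d)
round 2: derive span(d,j) via R1 from span(d,c), span(c,j)
round 2: derive span(e,c) via R1 from span(e,d), span(d,c)
round 2: derive span(e,i) via R1 from span(e,d), span(d,i)
round 2: derive span(j,c) via R1 from span(j,d), span(d,c)
round 2: derive span(j,i) via R1 from span(j,d), span(d,i)
round 3: derive span(c,c) via R1 from span(c,d), span(d,c)
round 3: derive span(d,d) via R1 from span(d,c), span(c,d)
round 3: derive span(e,j) via R1 from span(e,c), span(c,j)
round 3: derive span(j,j) via R1 from span(j,c), span(c,j)

yes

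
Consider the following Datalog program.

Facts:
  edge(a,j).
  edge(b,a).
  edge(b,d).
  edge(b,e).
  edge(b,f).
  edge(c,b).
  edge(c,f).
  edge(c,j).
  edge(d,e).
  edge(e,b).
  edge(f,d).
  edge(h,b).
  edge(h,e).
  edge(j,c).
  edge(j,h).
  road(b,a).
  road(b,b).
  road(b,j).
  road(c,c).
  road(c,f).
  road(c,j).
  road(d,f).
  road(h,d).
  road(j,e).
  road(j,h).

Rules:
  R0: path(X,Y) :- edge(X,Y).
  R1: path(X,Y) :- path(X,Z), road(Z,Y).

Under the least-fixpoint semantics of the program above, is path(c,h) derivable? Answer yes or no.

yes

round 1: derive path(a,j) via R0 from edge(a,j)
round 1: derive path(b,a) via R0 from edge(b,a)
round 1: derive path(b,d) via R0 from edge(b,d)
round 1: derive path(b,e) via R0 from edge(b,e)
round 1: derive path(b,f) via R0 from edge(b,f)
round 1: derive path(c,b) via R0 from edge(c,b)
round 1: derive path(c,f) via R0 from edge(c,f)
round 1: derive path(c,j) via R0 from edge(c,j)
round 1: derive path(d,e) via R0 from edge(d,e)
round 1: derive path(e,b) via R0 from edge(e,b)
round 1: derive path(f,d) via R0 from edge(f,d)
round 1: derive path(h,b) via R0 from edge(h,b)
round 1: derive path(h,e) via R0 from edge(h,e)
round 1: derive path(j,c) via R0 from edge(j,c)
round 1: derive path(j,h) via R0 from edge(j,h)
round 2: derive path(a,e) via R1 from path(a,j), road(j,e)
round 2: derive path(a,h) via R1 from path(a,j), road(j,h)
round 2: derive path(c,a) via R1 from path(c,b), road(b,a)
round 2: derive path(c,e) via R1 from path(c,j), road(j,e)
round 2: derive path(c,h) via R1 from path(c,j), road(j,h)
round 2: derive path(e,a) via R1 from path(e,b), road(b,a)
round 2: derive path(e,j) via R1 from path(e,b), road(b,j)
round 2: derive path(f,f) via R1 from path(f,d), road(d,f)
round 2: derive path(h,a) via R1 from path(h,b), road(b,a)
round 2: derive path(h,j) via R1 from path(h,b), road(b,j)
round 2: derive path(j,d) via R1 from path(j,h), road(h,d)
round 2: derive path(j,f) via R1 from path(j,c), road(c,f)
round 2: derive path(j,j) via R1 from path(j,c), road(c,j)
round 3: derive path(a,d) via R1 from path(a,h), road(h,d)
round 3: derive path(c,d) via R1 from path(c,h), road(h,d)
round 3: derive path(e,e) via R1 from path(e,j), road(j,e)
round 3: derive path(e,h) via R1 from path(e,j), road(j,h)
round 3: derive path(h,h) via R1 from path(h,j), road(j,h)
round 3: derive path(j,e) via R1 from path(j,j), road(j,e)
round 4: derive path(a,f) via R1 from path(a,d), road(d,f)
round 4: derive path(e,d) via R1 from path(e,h), road(h,d)
round 4: derive path(h,d) via R1 from path(h,h), road(h,d)
round 5: derive path(e,f) via R1 from path(e,d), road(d,f)
round 5: derive path(h,f) via R1 from path(h,d), road(d,f)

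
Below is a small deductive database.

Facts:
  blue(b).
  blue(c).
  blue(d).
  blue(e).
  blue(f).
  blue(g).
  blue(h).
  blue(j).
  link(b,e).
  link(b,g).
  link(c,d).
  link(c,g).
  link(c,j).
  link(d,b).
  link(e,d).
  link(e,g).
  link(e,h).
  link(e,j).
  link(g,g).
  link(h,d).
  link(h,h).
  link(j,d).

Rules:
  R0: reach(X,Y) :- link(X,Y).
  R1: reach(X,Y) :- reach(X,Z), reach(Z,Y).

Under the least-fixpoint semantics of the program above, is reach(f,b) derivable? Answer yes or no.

no

round 1: derive reach(b,e) via R0 from link(b,e)
round 1: derive reach(b,g) via R0 from link(b,g)
round 1: derive reach(c,d) via R0 from link(c,d)
round 1: derive reach(c,g) via R0 from link(c,g)
round 1: derive reach(c,j) via R0 from link(c,j)
round 1: derive reach(d,b) via R0 from link(d,b)
round 1: derive reach(e,d) via R0 from link(e,d)
round 1: derive reach(e,g) via R0 from link(e,g)
round 1: derive reach(e,h) via R0 from link(e,h)
round 1: derive reach(e,j) via R0 from link(e,j)
round 1: derive reach(g,g) via R0 from link(g,g)
round 1: derive reach(h,d) via R0 from link(h,d)
round 1: derive reach(h,h) via R0 from link(h,h)
round 1: derive reach(j,d) via R0 from link(j,d)
round 2: derive reach(b,d) via R1 from reach(b,e), reach(e,d)
round 2: derive reach(b,h) via R1 from reach(b,e), reach(e,h)
round 2: derive reach(b,j) via R1 from reach(b,e), reach(e,j)
round 2: derive reach(c,b) via R1 from reach(c,d), reach(d,b)
round 2: derive reach(d,e) via R1 from reach(d,b), reach(b,e)
round 2: derive reach(d,g) via R1 from reach(d,b), reach(b,g)
round 2: derive reach(e,b) via R1 from reach(e,d), reach(d,b)
round 2: derive reach(h,b) via R1 from reach(h,d), reach(d,b)
round 2: derive reach(j,b) via R1 from reach(j,d), reach(d,b)
round 3: derive reach(b,b) via R1 from reach(b,d), reach(d,b)
round 3: derive reach(c,e) via R1 from reach(c,b), reach(b,e)
round 3: derive reach(c,h) via R1 from reach(c,b), reach(b,h)
round 3: derive reach(d,d) via R1 from reach(d,b), reach(b,d)
round 3: derive reach(d,h) via R1 from reach(d,b), reach(b,h)
round 3: derive reach(d,j) via R1 from reach(d,b), reach(b,j)
round 3: derive reach(e,e) via R1 from reach(e,b), reach(b,e)
round 3: derive reach(h,e) via R1 from reach(h,b), reach(b,e)
round 3: derive reach(h,g) via R1 from reach(h,b), reach(b,g)
round 3: derive reach(h,j) via R1 from reach(h,b), reach(b,j)
round 3: derive reach(j,e) via R1 from reach(j,b), reach(b,e)
round 3: derive reach(j,g) via R1 from reach(j,b), reach(b,g)
round 3: derive reach(j,h) via R1 from reach(j,b), reach(b,h)
round 3: derive reach(j,j) via R1 from reach(j,b), reach(b,j)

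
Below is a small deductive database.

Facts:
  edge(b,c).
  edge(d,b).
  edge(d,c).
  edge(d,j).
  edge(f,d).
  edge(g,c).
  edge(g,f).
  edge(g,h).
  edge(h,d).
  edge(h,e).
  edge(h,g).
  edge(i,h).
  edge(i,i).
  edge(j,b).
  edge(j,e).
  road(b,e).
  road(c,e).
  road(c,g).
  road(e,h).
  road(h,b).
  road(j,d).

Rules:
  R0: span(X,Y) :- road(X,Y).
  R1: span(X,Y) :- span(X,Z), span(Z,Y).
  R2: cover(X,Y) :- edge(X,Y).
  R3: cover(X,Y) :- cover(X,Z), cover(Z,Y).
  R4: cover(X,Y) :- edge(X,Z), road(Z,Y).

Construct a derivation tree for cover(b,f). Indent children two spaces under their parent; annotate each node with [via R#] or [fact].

round 1: derive cover(b,c) via R2 from edge(b,c)
round 1: derive cover(d,b) via R2 from edge(d,b)
round 1: derive cover(d,c) via R2 from edge(d,c)
round 1: derive cover(d,j) via R2 from edge(d,j)
round 1: derive cover(f,d) via R2 from edge(f,d)
round 1: derive cover(g,c) via R2 from edge(g,c)
round 1: derive cover(g,f) via R2 from edge(g,f)
round 1: derive cover(g,h) via R2 from edge(g,h)
round 1: derive cover(h,d) via R2 from edge(h,d)
round 1: derive cover(h,e) via R2 from edge(h,e)
round 1: derive cover(h,g) via R2 from edge(h,g)
round 1: derive cover(i,h) via R2 from edge(i,h)
round 1: derive cover(i,i) via R2 from edge(i,i)
round 1: derive cover(j,b) via R2 from edge(j,b)
round 1: derive cover(j,e) via R2 from edge(j,e)
round 1: derive cover(b,e) via R4 from edge(b,c), road(c,e)
round 1: derive cover(b,g) via R4 from edge(b,c), road(c,g)
round 1: derive cover(d,d) via R4 from edge(d,j), road(j,d)
round 1: derive cover(d,e) via R4 from edge(d,b), road(b,e)
round 1: derive cover(d,g) via R4 from edge(d,c), road(c,g)
round 1: derive cover(g,b) via R4 from edge(g,h), road(h,b)
round 1: derive cover(g,e) via R4 from edge(g,c), road(c,e)
round 1: derive cover(g,g) via R4 from edge(g,c), road(c,g)
round 1: derive cover(h,h) via R4 from edge(h,e), road(e,h)
round 1: derive cover(i,b) via R4 from edge(i,h), road(h,b)
round 1: derive cover(j,h) via R4 from edge(j,e), road(e,h)
round 2: derive cover(b,b) via R3 from cover(b,g), cover(g,b)
round 2: derive cover(b,f) via R3 from cover(b,g), cover(g,f)
round 2: derive cover(b,h) via R3 from cover(b,g), cover(g,h)
round 2: derive cover(d,f) via R3 from cover(d,g), cover(g,f)
round 2: derive cover(d,h) via R3 from cover(d,g), cover(g,h)
round 2: derive cover(f,b) via R3 from cover(f,d), cover(d,b)
round 2: derive cover(f,c) via R3 from cover(f,d), cover(d,c)
round 2: derive cover(f,e) via R3 from cover(f,d), cover(d,e)
round 2: derive cover(f,g) via R3 from cover(f,d), cover(d,g)
round 2: derive cover(f,j) via R3 from cover(f,d), cover(d,j)
round 2: derive cover(g,d) via R3 from cover(g,f), cover(f,d)
round 2: derive cover(h,b) via R3 from cover(h,d), cover(d,b)
round 2: derive cover(h,c) via R3 from cover(h,d), cover(d,c)
round 2: derive cover(h,f) via R3 from cover(h,g), cover(g,f)
round 2: derive cover(h,j) via R3 from cover(h,d), cover(d,j)
round 2: derive cover(i,c) via R3 from cover(i,b), cover(b,c)
round 2: derive cover(i,d) via R3 from cover(i,h), cover(h,d)
round 2: derive cover(i,e) via R3 from cover(i,b), cover(b,e)
round 2: derive cover(i,g) via R3 from cover(i,b), cover(b,g)
round 2: derive cover(j,c) via R3 from cover(j,b), cover(b,c)
round 2: derive cover(j,d) via R3 from cover(j,h), cover(h,d)
round 2: derive cover(j,g) via R3 from cover(j,b), cover(b,g)
round 3: derive cover(b,d) via R3 from cover(b,f), cover(f,d)
round 3: derive cover(b,j) via R3 from cover(b,f), cover(f,j)
round 3: derive cover(f,f) via R3 from cover(f,b), cover(b,f)
round 3: derive cover(f,h) via R3 from cover(f,b), cover(b,h)
round 3: derive cover(g,j) via R3 from cover(g,d), cover(d,j)
round 3: derive cover(i,f) via R3 from cover(i,b), cover(b,f)
round 3: derive cover(i,j) via R3 from cover(i,d), cover(d,j)
round 3: derive cover(j,f) via R3 from cover(j,b), cover(b,f)
round 3: derive cover(j,j) via R3 from cover(j,d), cover(d,j)

cover(b,f)  [via R3]
  cover(b,g)  [via R4]
    edge(b,c)  [fact]
    road(c,g)  [fact]
  cover(g,f)  [via R2]
    edge(g,f)  [fact]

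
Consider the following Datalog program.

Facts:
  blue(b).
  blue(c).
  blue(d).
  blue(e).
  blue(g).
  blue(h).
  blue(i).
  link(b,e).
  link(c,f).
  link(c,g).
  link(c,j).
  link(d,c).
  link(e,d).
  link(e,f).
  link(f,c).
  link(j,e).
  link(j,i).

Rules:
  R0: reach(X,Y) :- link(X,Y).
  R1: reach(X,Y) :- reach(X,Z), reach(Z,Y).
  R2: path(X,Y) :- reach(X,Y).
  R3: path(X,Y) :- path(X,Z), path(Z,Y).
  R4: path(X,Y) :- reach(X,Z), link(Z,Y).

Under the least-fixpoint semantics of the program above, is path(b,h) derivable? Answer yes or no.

no

round 1: derive reach(b,e) via R0 from link(b,e)
round 1: derive reach(c,f) via R0 from link(c,f)
round 1: derive reach(c,g) via R0 from link(c,g)
round 1: derive reach(c,j) via R0 from link(c,j)
round 1: derive reach(d,c) via R0 from link(d,c)
round 1: derive reach(e,d) via R0 from link(e,d)
round 1: derive reach(e,f) via R0 from link(e,f)
round 1: derive reach(f,c) via R0 from link(f,c)
round 1: derive reach(j,e) via R0 from link(j,e)
round 1: derive reach(j,i) via R0 from link(j,i)
round 2: derive reach(b,d) via R1 from reach(b,e), reach(e,d)
round 2: derive reach(b,f) via R1 from reach(b,e), reach(e,f)
round 2: derive reach(c,c) via R1 from reach(c,f), reach(f,c)
round 2: derive reach(c,e) via R1 from reach(c,j), reach(j,e)
round 2: derive reach(c,i) via R1 from reach(c,j), reach(j,i)
round 2: derive reach(d,f) via R1 from reach(d,c), reach(c,f)
round 2: derive reach(d,g) via R1 from reach(d,c), reach(c,g)
round 2: derive reach(d,j) via R1 from reach(d,c), reach(c,j)
round 2: derive reach(e,c) via R1 from reach(e,d), reach(d,c)
round 2: derive reach(f,f) via R1 from reach(f,c), reach(c,f)
round 2: derive reach(f,g) via R1 from reach(f,c), reach(c,g)
round 2: derive reach(f,j) via R1 from reach(f,c), reach(c,j)
round 2: derive reach(j,d) via R1 from reach(j,e), reach(e,d)
round 2: derive reach(j,f) via R1 from reach(j,e), reach(e,f)
round 2: derive path(b,e) via R2 from reach(b,e)
round 2: derive path(c,f) via R2 from reach(c,f)
round 2: derive path(c,g) via R2 from reach(c,g)
round 2: derive path(c,j) via R2 from reach(c,j)
round 2: derive path(d,c) via R2 from reach(d,c)
round 2: derive path(e,d) via R2 from reach(e,d)
round 2: derive path(e,f) via R2 from reach(e,f)
round 2: derive path(f,c) via R2 from reach(f,c)
round 2: derive path(j,e) via R2 from reach(j,e)
round 2: derive path(j,i) via R2 from reach(j,i)
round 2: derive path(b,d) via R4 from reach(b,e), link(e,d)
round 2: derive path(b,f) via R4 from reach(b,e), link(e,f)
round 2: derive path(c,c) via R4 from reach(c,f), link(f,c)
round 2: derive path(c,e) via R4 from reach(c,j), link(j,e)
round 2: derive path(c,i) via R4 from reach(c,j), link(j,i)
round 2: derive path(d,f) via R4 from reach(d,c), link(c,f)
round 2: derive path(d,g) via R4 from reach(d,c), link(c,g)
round 2: derive path(d,j) via R4 from reach(d,c), link(c,j)
round 2: derive path(e,c) via R4 from reach(e,d), link(d,c)
round 2: derive path(f,f) via R4 from reach(f,c), link(c,f)
round 2: derive path(f,g) via R4 from reach(f,c), link(c,g)
round 2: derive path(f,j) via R4 from reach(f,c), link(c,j)
round 2: derive path(j,d) via R4 from reach(j,e), link(e,d)
round 2: derive path(j,f) via R4 from reach(j,e), link(e,f)
round 3: derive reach(b,c) via R1 from reach(b,d), reach(d,c)
round 3: derive reach(b,g) via R1 from reach(b,d), reach(d,g)
round 3: derive reach(b,j) via R1 from reach(b,d), reach(d,j)
round 3: derive reach(c,d) via R1 from reach(c,e), reach(e,d)
round 3: derive reach(d,d) via R1 from reach(d,j), reach(j,d)
round 3: derive reach(d,e) via R1 from reach(d,c), reach(c,e)
round 3: derive reach(d,i) via R1 from reach(d,c), reach(c,i)
round 3: derive reach(e,e) via R1 from reach(e,c), reach(c,e)
round 3: derive reach(e,g) via R1 from reach(e,c), reach(c,g)
round 3: derive reach(e,i) via R1 from reach(e,c), reach(c,i)
round 3: derive reach(e,j) via R1 from reach(e,c), reach(c,j)
round 3: derive reach(f,d) via R1 from reach(f,j), reach(j,d)
round 3: derive reach(f,e) via R1 from reach(f,c), reach(c,e)
round 3: derive reach(f,i) via R1 from reach(f,c), reach(c,i)
round 3: derive reach(j,c) via R1 from reach(j,d), reach(d,c)
round 3: derive reach(j,g) via R1 from reach(j,d), reach(d,g)
round 3: derive reach(j,j) via R1 from reach(j,d), reach(d,j)
round 3: derive path(b,c) via R3 from path(b,d), path(d,c)
round 3: derive path(b,g) via R3 from path(b,d), path(d,g)
round 3: derive path(b,j) via R3 from path(b,d), path(d,j)
round 3: derive path(c,d) via R3 from path(c,e), path(e,d)
round 3: derive path(d,d) via R3 from path(d,j), path(j,d)
round 3: derive path(d,e) via R3 from path(d,c), path(c,e)
round 3: derive path(d,i) via R3 from path(d,c), path(c,i)
round 3: derive path(e,e) via R3 from path(e,c), path(c,e)
round 3: derive path(e,g) via R3 from path(e,c), path(c,g)
round 3: derive path(e,i) via R3 from path(e,c), path(c,i)
round 3: derive path(e,j) via R3 from path(e,c), path(c,j)
round 3: derive path(f,d) via R3 from path(f,j), path(j,d)
round 3: derive path(f,e) via R3 from path(f,c), path(c,e)
round 3: derive path(f,i) via R3 from path(f,c), path(c,i)
round 3: derive path(j,c) via R3 from path(j,d), path(d,c)
round 3: derive path(j,g) via R3 from path(j,d), path(d,g)
round 3: derive path(j,j) via R3 from path(j,d), path(d,j)
round 4: derive reach(b,i) via R1 from reach(b,c), reach(c,i)
round 4: derive path(b,i) via R3 from path(b,c), path(c,i)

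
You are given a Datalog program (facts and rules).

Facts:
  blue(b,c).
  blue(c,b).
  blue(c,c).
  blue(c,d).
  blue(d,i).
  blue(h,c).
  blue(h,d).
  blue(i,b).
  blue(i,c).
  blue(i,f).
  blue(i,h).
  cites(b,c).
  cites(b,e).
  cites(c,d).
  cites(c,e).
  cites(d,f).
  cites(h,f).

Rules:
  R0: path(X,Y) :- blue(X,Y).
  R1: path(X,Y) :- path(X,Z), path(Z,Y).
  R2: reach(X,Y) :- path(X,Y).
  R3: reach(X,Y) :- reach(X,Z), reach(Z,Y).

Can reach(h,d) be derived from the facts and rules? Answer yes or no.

yes

round 1: derive path(b,c) via R0 from blue(b,c)
round 1: derive path(c,b) via R0 from blue(c,b)
round 1: derive path(c,c) via R0 from blue(c,c)
round 1: derive path(c,d) via R0 from blue(c,d)
round 1: derive path(d,i) via R0 from blue(d,i)
round 1: derive path(h,c) via R0 from blue(h,c)
round 1: derive path(h,d) via R0 from blue(h,d)
round 1: derive path(i,b) via R0 from blue(i,b)
round 1: derive path(i,c) via R0 from blue(i,c)
round 1: derive path(i,f) via R0 from blue(i,f)
round 1: derive path(i,h) via R0 from blue(i,h)
round 2: derive path(b,b) via R1 from path(b,c), path(c,b)
round 2: derive path(b,d) via R1 from path(b,c), path(c,d)
round 2: derive path(c,i) via R1 from path(c,d), path(d,i)
round 2: derive path(d,b) via R1 from path(d,i), path(i,b)
round 2: derive path(d,c) via R1 from path(d,i), path(i,c)
round 2: derive path(d,f) via R1 from path(d,i), path(i,f)
round 2: derive path(d,h) via R1 from path(d,i), path(i,h)
round 2: derive path(h,b) via R1 from path(h,c), path(c,b)
round 2: derive path(h,i) via R1 from path(h,d), path(d,i)
round 2: derive path(i,d) via R1 from path(i,c), path(c,d)
round 2: derive reach(b,c) via R2 from path(b,c)
round 2: derive reach(c,b) via R2 from path(c,b)
round 2: derive reach(c,c) via R2 from path(c,c)
round 2: derive reach(c,d) via R2 from path(c,d)
round 2: derive reach(d,i) via R2 from path(d,i)
round 2: derive reach(h,c) via R2 from path(h,c)
round 2: derive reach(h,d) via R2 from path(h,d)
round 2: derive reach(i,b) via R2 from path(i,b)
round 2: derive reach(i,c) via R2 from path(i,c)
round 2: derive reach(i,f) via R2 from path(i,f)
round 2: derive reach(i,h) via R2 from path(i,h)
round 3: derive path(b,f) via R1 from path(b,d), path(d,f)
round 3: derive path(b,h) via R1 from path(b,d), path(d,h)
round 3: derive path(b,i) via R1 from path(b,c), path(c,i)
round 3: derive path(c,f) via R1 from path(c,d), path(d,f)
round 3: derive path(c,h) via R1 from path(c,d), path(d,h)
round 3: derive path(d,d) via R1 from path(d,b), path(b,d)
round 3: derive path(h,f) via R1 from path(h,d), path(d,f)
round 3: derive path(h,h) via R1 from path(h,d), path(d,h)
round 3: derive path(i,i) via R1 from path(i,c), path(c,i)
round 3: derive reach(b,b) via R2 from path(b,b)
round 3: derive reach(b,d) via R2 from path(b,d)
round 3: derive reach(c,i) via R2 from path(c,i)
round 3: derive reach(d,b) via R2 from path(d,b)
round 3: derive reach(d,c) via R2 from path(d,c)
round 3: derive reach(d,f) via R2 from path(d,f)
round 3: derive reach(d,h) via R2 from path(d,h)
round 3: derive reach(h,b) via R2 from path(h,b)
round 3: derive reach(h,i) via R2 from path(h,i)
round 3: derive reach(i,d) via R2 from path(i,d)
round 4: derive reach(b,f) via R2 from path(b,f)
round 4: derive reach(b,h) via R2 from path(b,h)
round 4: derive reach(b,i) via R2 from path(b,i)
round 4: derive reach(c,f) via R2 from path(c,f)
round 4: derive reach(c,h) via R2 from path(c,h)
round 4: derive reach(d,d) via R2 from path(d,d)
round 4: derive reach(h,f) via R2 from path(h,f)
round 4: derive reach(h,h) via R2 from path(h,h)
round 4: derive reach(i,i) via R2 from path(i,i)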